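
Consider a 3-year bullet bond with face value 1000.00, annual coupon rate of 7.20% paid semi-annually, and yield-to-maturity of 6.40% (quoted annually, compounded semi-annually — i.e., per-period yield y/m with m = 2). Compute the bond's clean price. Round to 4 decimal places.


Answer: Price = 1021.5259

Derivation:
Coupon per period c = face * coupon_rate / m = 36.000000
Periods per year m = 2; per-period yield y/m = 0.032000
Number of cashflows N = 6
Cashflows (t years, CF_t, discount factor 1/(1+y/m)^(m*t), PV):
  t = 0.5000: CF_t = 36.000000, DF = 0.968992, PV = 34.883721
  t = 1.0000: CF_t = 36.000000, DF = 0.938946, PV = 33.802055
  t = 1.5000: CF_t = 36.000000, DF = 0.909831, PV = 32.753929
  t = 2.0000: CF_t = 36.000000, DF = 0.881620, PV = 31.738304
  t = 2.5000: CF_t = 36.000000, DF = 0.854283, PV = 30.754170
  t = 3.0000: CF_t = 1036.000000, DF = 0.827793, PV = 857.593680
Price P = sum_t PV_t = 1021.525859


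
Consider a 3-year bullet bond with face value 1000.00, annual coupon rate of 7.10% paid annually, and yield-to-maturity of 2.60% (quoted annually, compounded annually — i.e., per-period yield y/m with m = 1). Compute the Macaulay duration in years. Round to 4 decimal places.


Coupon per period c = face * coupon_rate / m = 71.000000
Periods per year m = 1; per-period yield y/m = 0.026000
Number of cashflows N = 3
Cashflows (t years, CF_t, discount factor 1/(1+y/m)^(m*t), PV):
  t = 1.0000: CF_t = 71.000000, DF = 0.974659, PV = 69.200780
  t = 2.0000: CF_t = 71.000000, DF = 0.949960, PV = 67.447154
  t = 3.0000: CF_t = 1071.000000, DF = 0.925887, PV = 991.624820
Price P = sum_t PV_t = 1128.272754
Macaulay numerator sum_t t * PV_t:
  t * PV_t at t = 1.0000: 69.200780
  t * PV_t at t = 2.0000: 134.894307
  t * PV_t at t = 3.0000: 2974.874460
Macaulay duration D = (sum_t t * PV_t) / P = 3178.969547 / 1128.272754 = 2.817554

Answer: Macaulay duration = 2.8176 years


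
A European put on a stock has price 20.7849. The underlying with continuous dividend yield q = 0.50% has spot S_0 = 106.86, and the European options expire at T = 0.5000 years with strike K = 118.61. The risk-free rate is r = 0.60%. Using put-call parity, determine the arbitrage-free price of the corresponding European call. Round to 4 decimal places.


Put-call parity: C - P = S_0 * exp(-qT) - K * exp(-rT).
S_0 * exp(-qT) = 106.8600 * 0.99750312 = 106.59318366
K * exp(-rT) = 118.6100 * 0.99700450 = 118.25470321
C = P + S*exp(-qT) - K*exp(-rT)
C = 20.7849 + 106.59318366 - 118.25470321 = 9.1234

Answer: Call price = 9.1234


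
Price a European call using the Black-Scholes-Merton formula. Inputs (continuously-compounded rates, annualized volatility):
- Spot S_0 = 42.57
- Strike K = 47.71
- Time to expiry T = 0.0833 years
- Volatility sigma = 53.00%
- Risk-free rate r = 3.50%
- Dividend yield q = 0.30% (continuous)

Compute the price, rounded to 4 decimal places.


d1 = (ln(S/K) + (r - q + 0.5*sigma^2) * T) / (sigma * sqrt(T)) = -0.65129088
d2 = d1 - sigma * sqrt(T) = -0.80425810
exp(-rT) = 0.99708875; exp(-qT) = 0.99975013
C = S_0 * exp(-qT) * N(d1) - K * exp(-rT) * N(d2)
N(d1) = 0.25742937; N(d2) = 0.21062397
C = 42.5700 * 0.99975013 * 0.25742937 - 47.7100 * 0.99708875 * 0.21062397 = 0.9364

Answer: Price = 0.9364


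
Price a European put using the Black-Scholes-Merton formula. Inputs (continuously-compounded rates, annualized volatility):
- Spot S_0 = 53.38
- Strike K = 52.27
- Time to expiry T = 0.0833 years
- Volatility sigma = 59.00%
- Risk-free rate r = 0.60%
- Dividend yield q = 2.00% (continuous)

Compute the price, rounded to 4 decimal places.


d1 = (ln(S/K) + (r - q + 0.5*sigma^2) * T) / (sigma * sqrt(T)) = 0.20169636
d2 = d1 - sigma * sqrt(T) = 0.03141210
exp(-rT) = 0.99950032; exp(-qT) = 0.99833539
P = K * exp(-rT) * N(-d2) - S_0 * exp(-qT) * N(-d1)
N(-d1) = 0.42007705; N(-d2) = 0.48747045
P = 52.2700 * 0.99950032 * 0.48747045 - 53.3800 * 0.99833539 * 0.42007705 = 3.0810

Answer: Price = 3.0810


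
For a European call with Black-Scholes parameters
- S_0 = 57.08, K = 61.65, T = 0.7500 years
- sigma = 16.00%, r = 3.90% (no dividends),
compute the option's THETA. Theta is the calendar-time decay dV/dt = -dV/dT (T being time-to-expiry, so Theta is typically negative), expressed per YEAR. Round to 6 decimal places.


Answer: Theta = -2.817814

Derivation:
d1 = -0.2754641841; d2 = -0.4140282487
phi(d1) = 0.3840898415; exp(-qT) = 1.0000000000; exp(-rT) = 0.9711736407
Theta = -S*exp(-qT)*phi(d1)*sigma/(2*sqrt(T)) - r*K*exp(-rT)*N(d2) + q*S*exp(-qT)*N(d1)
N(d1) = 0.3914798194; N(d2) = 0.3394267094; sqrt(T) = 0.8660254038
Term 1 = -57.0800 * 1.0000000000 * 0.3840898415 * 0.1600 / (2 * 0.8660254038) = -2.0252383412
Term 2 = -0.0390 * 61.6500 * 0.9711736407 * 0.3394267094 = -0.7925753994
Term 3 = 0 (no dividend yield, q = 0)
Theta = -2.0252383412 + (-0.7925753994) + (0.0000000000) = -2.817814


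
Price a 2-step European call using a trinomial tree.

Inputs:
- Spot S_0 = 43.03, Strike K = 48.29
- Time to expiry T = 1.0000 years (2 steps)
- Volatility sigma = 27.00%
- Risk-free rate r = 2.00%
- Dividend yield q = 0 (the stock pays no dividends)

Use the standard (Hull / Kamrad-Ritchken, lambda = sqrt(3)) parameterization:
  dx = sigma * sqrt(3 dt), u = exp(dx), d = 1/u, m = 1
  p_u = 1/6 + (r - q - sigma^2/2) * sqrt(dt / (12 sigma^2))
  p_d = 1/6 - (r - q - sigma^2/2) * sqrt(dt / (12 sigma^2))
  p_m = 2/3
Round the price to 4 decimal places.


Answer: Price = V(0,0) = 3.1569

Derivation:
dt = T/N = 0.500000; dx = sigma*sqrt(3*dt) = 0.330681
u = exp(dx) = 1.391916; d = 1/u = 0.718434
p_u = 0.154230, p_m = 0.666667, p_d = 0.179103
Discount per step: exp(-r*dt) = 0.990050
Stock lattice S(k, j) with j the centered position index:
  k=0: S(0,+0) = 43.0300
  k=1: S(1,-1) = 30.9142; S(1,+0) = 43.0300; S(1,+1) = 59.8941
  k=2: S(2,-2) = 22.2098; S(2,-1) = 30.9142; S(2,+0) = 43.0300; S(2,+1) = 59.8941; S(2,+2) = 83.3676
Terminal payoffs V(N, j) = max(S_T - K, 0):
  V(2,-2) = 0.000000; V(2,-1) = 0.000000; V(2,+0) = 0.000000; V(2,+1) = 11.604139; V(2,+2) = 35.077603
Backward induction: V(k, j) = exp(-r*dt) * [p_u * V(k+1, j+1) + p_m * V(k+1, j) + p_d * V(k+1, j-1)]
  V(1,-1) = exp(-r*dt) * [p_u*0.000000 + p_m*0.000000 + p_d*0.000000] = 0.000000
  V(1,+0) = exp(-r*dt) * [p_u*11.604139 + p_m*0.000000 + p_d*0.000000] = 1.771901
  V(1,+1) = exp(-r*dt) * [p_u*35.077603 + p_m*11.604139 + p_d*0.000000] = 13.015313
  V(0,+0) = exp(-r*dt) * [p_u*13.015313 + p_m*1.771901 + p_d*0.000000] = 3.156895


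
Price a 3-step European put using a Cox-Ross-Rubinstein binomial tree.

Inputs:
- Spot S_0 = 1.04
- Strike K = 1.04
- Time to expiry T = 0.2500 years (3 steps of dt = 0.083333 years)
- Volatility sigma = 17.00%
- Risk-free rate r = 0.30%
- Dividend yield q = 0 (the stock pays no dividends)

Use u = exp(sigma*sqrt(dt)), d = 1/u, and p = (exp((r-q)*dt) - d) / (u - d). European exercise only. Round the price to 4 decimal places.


dt = T/N = 0.083333
u = exp(sigma*sqrt(dt)) = 1.050299; d = 1/u = 0.952110
p = (exp((r-q)*dt) - d) / (u - d) = 0.490280
Discount per step: exp(-r*dt) = 0.999750
Stock lattice S(k, i) with i counting down-moves:
  k=0: S(0,0) = 1.0400
  k=1: S(1,0) = 1.0923; S(1,1) = 0.9902
  k=2: S(2,0) = 1.1473; S(2,1) = 1.0400; S(2,2) = 0.9428
  k=3: S(3,0) = 1.2050; S(3,1) = 1.0923; S(3,2) = 0.9902; S(3,3) = 0.8976
Terminal payoffs V(N, i) = max(K - S_T, 0):
  V(3,0) = 0.000000; V(3,1) = 0.000000; V(3,2) = 0.049806; V(3,3) = 0.142376
Backward induction: V(k, i) = exp(-r*dt) * [p * V(k+1, i) + (1-p) * V(k+1, i+1)].
  V(2,0) = exp(-r*dt) * [p*0.000000 + (1-p)*0.000000] = 0.000000
  V(2,1) = exp(-r*dt) * [p*0.000000 + (1-p)*0.049806] = 0.025381
  V(2,2) = exp(-r*dt) * [p*0.049806 + (1-p)*0.142376] = 0.096966
  V(1,0) = exp(-r*dt) * [p*0.000000 + (1-p)*0.025381] = 0.012934
  V(1,1) = exp(-r*dt) * [p*0.025381 + (1-p)*0.096966] = 0.061854
  V(0,0) = exp(-r*dt) * [p*0.012934 + (1-p)*0.061854] = 0.037860

Answer: Price = V(0,0) = 0.0379


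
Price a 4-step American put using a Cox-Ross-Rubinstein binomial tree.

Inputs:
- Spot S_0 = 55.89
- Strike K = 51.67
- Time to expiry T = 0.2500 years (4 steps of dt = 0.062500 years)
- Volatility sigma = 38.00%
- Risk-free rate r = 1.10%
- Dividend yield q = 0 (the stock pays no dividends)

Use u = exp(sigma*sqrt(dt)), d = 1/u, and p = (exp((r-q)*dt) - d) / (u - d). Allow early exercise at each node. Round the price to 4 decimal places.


Answer: Price = V(0,0) = 2.4548

Derivation:
dt = T/N = 0.062500
u = exp(sigma*sqrt(dt)) = 1.099659; d = 1/u = 0.909373
p = (exp((r-q)*dt) - d) / (u - d) = 0.479882
Discount per step: exp(-r*dt) = 0.999313
Stock lattice S(k, i) with i counting down-moves:
  k=0: S(0,0) = 55.8900
  k=1: S(1,0) = 61.4599; S(1,1) = 50.8249
  k=2: S(2,0) = 67.5850; S(2,1) = 55.8900; S(2,2) = 46.2187
  k=3: S(3,0) = 74.3204; S(3,1) = 61.4599; S(3,2) = 50.8249; S(3,3) = 42.0301
  k=4: S(4,0) = 81.7271; S(4,1) = 67.5850; S(4,2) = 55.8900; S(4,3) = 46.2187; S(4,4) = 38.2210
Terminal payoffs V(N, i) = max(K - S_T, 0):
  V(4,0) = 0.000000; V(4,1) = 0.000000; V(4,2) = 0.000000; V(4,3) = 5.451254; V(4,4) = 13.448986
Backward induction: V(k, i) = exp(-r*dt) * [p * V(k+1, i) + (1-p) * V(k+1, i+1)]; then take max(V_cont, immediate exercise) for American.
  V(3,0) = exp(-r*dt) * [p*0.000000 + (1-p)*0.000000] = 0.000000; exercise = 0.000000; V(3,0) = max -> 0.000000
  V(3,1) = exp(-r*dt) * [p*0.000000 + (1-p)*0.000000] = 0.000000; exercise = 0.000000; V(3,1) = max -> 0.000000
  V(3,2) = exp(-r*dt) * [p*0.000000 + (1-p)*5.451254] = 2.833346; exercise = 0.845147; V(3,2) = max -> 2.833346
  V(3,3) = exp(-r*dt) * [p*5.451254 + (1-p)*13.448986] = 9.604412; exercise = 9.639923; V(3,3) = max -> 9.639923
  V(2,0) = exp(-r*dt) * [p*0.000000 + (1-p)*0.000000] = 0.000000; exercise = 0.000000; V(2,0) = max -> 0.000000
  V(2,1) = exp(-r*dt) * [p*0.000000 + (1-p)*2.833346] = 1.472661; exercise = 0.000000; V(2,1) = max -> 1.472661
  V(2,2) = exp(-r*dt) * [p*2.833346 + (1-p)*9.639923] = 6.369189; exercise = 5.451254; V(2,2) = max -> 6.369189
  V(1,0) = exp(-r*dt) * [p*0.000000 + (1-p)*1.472661] = 0.765431; exercise = 0.000000; V(1,0) = max -> 0.765431
  V(1,1) = exp(-r*dt) * [p*1.472661 + (1-p)*6.369189] = 4.016671; exercise = 0.845147; V(1,1) = max -> 4.016671
  V(0,0) = exp(-r*dt) * [p*0.765431 + (1-p)*4.016671] = 2.454771; exercise = 0.000000; V(0,0) = max -> 2.454771


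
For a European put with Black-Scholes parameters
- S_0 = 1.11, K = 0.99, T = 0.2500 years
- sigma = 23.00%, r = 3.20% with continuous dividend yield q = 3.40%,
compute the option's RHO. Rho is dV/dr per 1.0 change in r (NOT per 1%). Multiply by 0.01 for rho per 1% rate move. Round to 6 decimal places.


Answer: Rho = -0.043066

Derivation:
d1 = 1.0480247928; d2 = 0.9330247928
phi(d1) = 0.2303589542; exp(-qT) = 0.9915360229; exp(-rT) = 0.9920319148
N(-d2) = 0.1754035838
Rho = -K*T*exp(-rT)*N(-d2) = -0.9900 * 0.2500 * 0.9920319148 * 0.1754035838 = -0.043066


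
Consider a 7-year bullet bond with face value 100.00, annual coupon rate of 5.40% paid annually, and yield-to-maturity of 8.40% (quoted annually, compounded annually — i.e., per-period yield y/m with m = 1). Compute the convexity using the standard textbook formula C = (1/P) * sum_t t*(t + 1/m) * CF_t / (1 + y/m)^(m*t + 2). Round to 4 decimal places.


Coupon per period c = face * coupon_rate / m = 5.400000
Periods per year m = 1; per-period yield y/m = 0.084000
Number of cashflows N = 7
Cashflows (t years, CF_t, discount factor 1/(1+y/m)^(m*t), PV):
  t = 1.0000: CF_t = 5.400000, DF = 0.922509, PV = 4.981550
  t = 2.0000: CF_t = 5.400000, DF = 0.851023, PV = 4.595526
  t = 3.0000: CF_t = 5.400000, DF = 0.785077, PV = 4.239415
  t = 4.0000: CF_t = 5.400000, DF = 0.724241, PV = 3.910899
  t = 5.0000: CF_t = 5.400000, DF = 0.668119, PV = 3.607841
  t = 6.0000: CF_t = 5.400000, DF = 0.616346, PV = 3.328266
  t = 7.0000: CF_t = 105.400000, DF = 0.568585, PV = 59.928807
Price P = sum_t PV_t = 84.592304
Convexity numerator sum_t t*(t + 1/m) * CF_t / (1+y/m)^(m*t + 2):
  t = 1.0000: term = 8.478830
  t = 2.0000: term = 23.465396
  t = 3.0000: term = 43.294088
  t = 4.0000: term = 66.565326
  t = 5.0000: term = 92.110691
  t = 6.0000: term = 118.962147
  t = 7.0000: term = 2856.045343
Convexity = (1/P) * sum = 3208.921819 / 84.592304 = 37.933969

Answer: Convexity = 37.9340


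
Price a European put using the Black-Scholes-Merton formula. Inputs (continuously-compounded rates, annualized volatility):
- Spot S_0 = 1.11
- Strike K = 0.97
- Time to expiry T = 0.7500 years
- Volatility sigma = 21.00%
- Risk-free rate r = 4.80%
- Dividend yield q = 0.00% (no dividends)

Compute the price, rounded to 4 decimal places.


d1 = (ln(S/K) + (r - q + 0.5*sigma^2) * T) / (sigma * sqrt(T)) = 1.03019480
d2 = d1 - sigma * sqrt(T) = 0.84832947
exp(-rT) = 0.96464029; exp(-qT) = 1.00000000
P = K * exp(-rT) * N(-d2) - S_0 * exp(-qT) * N(-d1)
N(-d1) = 0.15145928; N(-d2) = 0.19812726
P = 0.9700 * 0.96464029 * 0.19812726 - 1.1100 * 1.00000000 * 0.15145928 = 0.0173

Answer: Price = 0.0173


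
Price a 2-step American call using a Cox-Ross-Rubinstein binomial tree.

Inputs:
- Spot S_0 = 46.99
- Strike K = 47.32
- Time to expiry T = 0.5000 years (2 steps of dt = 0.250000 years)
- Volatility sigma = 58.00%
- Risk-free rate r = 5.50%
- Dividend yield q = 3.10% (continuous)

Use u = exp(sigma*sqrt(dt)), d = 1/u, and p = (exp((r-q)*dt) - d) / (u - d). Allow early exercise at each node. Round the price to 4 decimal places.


Answer: Price = V(0,0) = 6.8395

Derivation:
dt = T/N = 0.250000
u = exp(sigma*sqrt(dt)) = 1.336427; d = 1/u = 0.748264
p = (exp((r-q)*dt) - d) / (u - d) = 0.438236
Discount per step: exp(-r*dt) = 0.986344
Stock lattice S(k, i) with i counting down-moves:
  k=0: S(0,0) = 46.9900
  k=1: S(1,0) = 62.7987; S(1,1) = 35.1609
  k=2: S(2,0) = 83.9259; S(2,1) = 46.9900; S(2,2) = 26.3096
Terminal payoffs V(N, i) = max(S_T - K, 0):
  V(2,0) = 36.605946; V(2,1) = 0.000000; V(2,2) = 0.000000
Backward induction: V(k, i) = exp(-r*dt) * [p * V(k+1, i) + (1-p) * V(k+1, i+1)]; then take max(V_cont, immediate exercise) for American.
  V(1,0) = exp(-r*dt) * [p*36.605946 + (1-p)*0.000000] = 15.822966; exercise = 15.478728; V(1,0) = max -> 15.822966
  V(1,1) = exp(-r*dt) * [p*0.000000 + (1-p)*0.000000] = 0.000000; exercise = 0.000000; V(1,1) = max -> 0.000000
  V(0,0) = exp(-r*dt) * [p*15.822966 + (1-p)*0.000000] = 6.839497; exercise = 0.000000; V(0,0) = max -> 6.839497


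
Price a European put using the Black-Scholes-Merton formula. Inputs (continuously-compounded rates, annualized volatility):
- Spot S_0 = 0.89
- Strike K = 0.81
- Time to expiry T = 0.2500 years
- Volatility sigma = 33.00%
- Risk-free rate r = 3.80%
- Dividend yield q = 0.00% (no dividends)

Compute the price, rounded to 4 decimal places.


d1 = (ln(S/K) + (r - q + 0.5*sigma^2) * T) / (sigma * sqrt(T)) = 0.71090736
d2 = d1 - sigma * sqrt(T) = 0.54590736
exp(-rT) = 0.99054498; exp(-qT) = 1.00000000
P = K * exp(-rT) * N(-d2) - S_0 * exp(-qT) * N(-d1)
N(-d1) = 0.23857082; N(-d2) = 0.29256481
P = 0.8100 * 0.99054498 * 0.29256481 - 0.8900 * 1.00000000 * 0.23857082 = 0.0224

Answer: Price = 0.0224


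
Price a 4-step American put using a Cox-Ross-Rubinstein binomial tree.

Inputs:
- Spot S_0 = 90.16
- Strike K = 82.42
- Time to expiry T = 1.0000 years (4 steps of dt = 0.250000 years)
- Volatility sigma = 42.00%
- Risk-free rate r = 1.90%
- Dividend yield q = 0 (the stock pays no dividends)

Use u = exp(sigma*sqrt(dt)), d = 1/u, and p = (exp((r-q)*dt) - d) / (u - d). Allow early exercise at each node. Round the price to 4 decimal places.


Answer: Price = V(0,0) = 10.3317

Derivation:
dt = T/N = 0.250000
u = exp(sigma*sqrt(dt)) = 1.233678; d = 1/u = 0.810584
p = (exp((r-q)*dt) - d) / (u - d) = 0.458946
Discount per step: exp(-r*dt) = 0.995261
Stock lattice S(k, i) with i counting down-moves:
  k=0: S(0,0) = 90.1600
  k=1: S(1,0) = 111.2284; S(1,1) = 73.0823
  k=2: S(2,0) = 137.2201; S(2,1) = 90.1600; S(2,2) = 59.2393
  k=3: S(3,0) = 169.2854; S(3,1) = 111.2284; S(3,2) = 73.0823; S(3,3) = 48.0185
  k=4: S(4,0) = 208.8436; S(4,1) = 137.2201; S(4,2) = 90.1600; S(4,3) = 59.2393; S(4,4) = 38.9230
Terminal payoffs V(N, i) = max(K - S_T, 0):
  V(4,0) = 0.000000; V(4,1) = 0.000000; V(4,2) = 0.000000; V(4,3) = 23.180659; V(4,4) = 43.496979
Backward induction: V(k, i) = exp(-r*dt) * [p * V(k+1, i) + (1-p) * V(k+1, i+1)]; then take max(V_cont, immediate exercise) for American.
  V(3,0) = exp(-r*dt) * [p*0.000000 + (1-p)*0.000000] = 0.000000; exercise = 0.000000; V(3,0) = max -> 0.000000
  V(3,1) = exp(-r*dt) * [p*0.000000 + (1-p)*0.000000] = 0.000000; exercise = 0.000000; V(3,1) = max -> 0.000000
  V(3,2) = exp(-r*dt) * [p*0.000000 + (1-p)*23.180659] = 12.482564; exercise = 9.337724; V(3,2) = max -> 12.482564
  V(3,3) = exp(-r*dt) * [p*23.180659 + (1-p)*43.496979] = 34.010957; exercise = 34.401523; V(3,3) = max -> 34.401523
  V(2,0) = exp(-r*dt) * [p*0.000000 + (1-p)*0.000000] = 0.000000; exercise = 0.000000; V(2,0) = max -> 0.000000
  V(2,1) = exp(-r*dt) * [p*0.000000 + (1-p)*12.482564] = 6.721742; exercise = 0.000000; V(2,1) = max -> 6.721742
  V(2,2) = exp(-r*dt) * [p*12.482564 + (1-p)*34.401523] = 24.226563; exercise = 23.180659; V(2,2) = max -> 24.226563
  V(1,0) = exp(-r*dt) * [p*0.000000 + (1-p)*6.721742] = 3.619594; exercise = 0.000000; V(1,0) = max -> 3.619594
  V(1,1) = exp(-r*dt) * [p*6.721742 + (1-p)*24.226563] = 16.116068; exercise = 9.337724; V(1,1) = max -> 16.116068
  V(0,0) = exp(-r*dt) * [p*3.619594 + (1-p)*16.116068] = 10.331674; exercise = 0.000000; V(0,0) = max -> 10.331674


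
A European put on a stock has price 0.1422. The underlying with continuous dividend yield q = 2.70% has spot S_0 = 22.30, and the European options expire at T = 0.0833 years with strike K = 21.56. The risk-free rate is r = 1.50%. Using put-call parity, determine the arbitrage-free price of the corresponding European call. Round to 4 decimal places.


Put-call parity: C - P = S_0 * exp(-qT) - K * exp(-rT).
S_0 * exp(-qT) = 22.3000 * 0.99775343 = 22.24990143
K * exp(-rT) = 21.5600 * 0.99875128 = 21.53307760
C = P + S*exp(-qT) - K*exp(-rT)
C = 0.1422 + 22.24990143 - 21.53307760 = 0.8590

Answer: Call price = 0.8590


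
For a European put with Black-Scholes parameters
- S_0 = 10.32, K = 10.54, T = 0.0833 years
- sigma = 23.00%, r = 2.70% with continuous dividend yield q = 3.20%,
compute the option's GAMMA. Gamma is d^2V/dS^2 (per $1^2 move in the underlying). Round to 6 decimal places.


d1 = -0.2908468846; d2 = -0.3572288852
phi(d1) = 0.3824205008; exp(-qT) = 0.9973379496; exp(-rT) = 0.9977534273
Gamma = exp(-qT) * phi(d1) / (S * sigma * sqrt(T)) = 0.9973379496 * 0.3824205008 / (10.3200 * 0.2300 * 0.2886173938) = 0.556741

Answer: Gamma = 0.556741


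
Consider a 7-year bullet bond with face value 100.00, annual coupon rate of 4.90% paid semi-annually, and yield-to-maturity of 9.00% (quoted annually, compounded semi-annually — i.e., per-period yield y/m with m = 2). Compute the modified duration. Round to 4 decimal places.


Coupon per period c = face * coupon_rate / m = 2.450000
Periods per year m = 2; per-period yield y/m = 0.045000
Number of cashflows N = 14
Cashflows (t years, CF_t, discount factor 1/(1+y/m)^(m*t), PV):
  t = 0.5000: CF_t = 2.450000, DF = 0.956938, PV = 2.344498
  t = 1.0000: CF_t = 2.450000, DF = 0.915730, PV = 2.243538
  t = 1.5000: CF_t = 2.450000, DF = 0.876297, PV = 2.146927
  t = 2.0000: CF_t = 2.450000, DF = 0.838561, PV = 2.054475
  t = 2.5000: CF_t = 2.450000, DF = 0.802451, PV = 1.966005
  t = 3.0000: CF_t = 2.450000, DF = 0.767896, PV = 1.881345
  t = 3.5000: CF_t = 2.450000, DF = 0.734828, PV = 1.800330
  t = 4.0000: CF_t = 2.450000, DF = 0.703185, PV = 1.722804
  t = 4.5000: CF_t = 2.450000, DF = 0.672904, PV = 1.648616
  t = 5.0000: CF_t = 2.450000, DF = 0.643928, PV = 1.577623
  t = 5.5000: CF_t = 2.450000, DF = 0.616199, PV = 1.509687
  t = 6.0000: CF_t = 2.450000, DF = 0.589664, PV = 1.444676
  t = 6.5000: CF_t = 2.450000, DF = 0.564272, PV = 1.382466
  t = 7.0000: CF_t = 102.450000, DF = 0.539973, PV = 55.320220
Price P = sum_t PV_t = 79.043208
First compute Macaulay numerator sum_t t * PV_t:
  t * PV_t at t = 0.5000: 1.172249
  t * PV_t at t = 1.0000: 2.243538
  t * PV_t at t = 1.5000: 3.220390
  t * PV_t at t = 2.0000: 4.108951
  t * PV_t at t = 2.5000: 4.915013
  t * PV_t at t = 3.0000: 5.644034
  t * PV_t at t = 3.5000: 6.301154
  t * PV_t at t = 4.0000: 6.891214
  t * PV_t at t = 4.5000: 7.418771
  t * PV_t at t = 5.0000: 7.888114
  t * PV_t at t = 5.5000: 8.303278
  t * PV_t at t = 6.0000: 8.668059
  t * PV_t at t = 6.5000: 8.986026
  t * PV_t at t = 7.0000: 387.241538
Macaulay duration D = 463.002329 / 79.043208 = 5.857585
Modified duration = D / (1 + y/m) = 5.857585 / (1 + 0.045000) = 5.605345

Answer: Modified duration = 5.6053


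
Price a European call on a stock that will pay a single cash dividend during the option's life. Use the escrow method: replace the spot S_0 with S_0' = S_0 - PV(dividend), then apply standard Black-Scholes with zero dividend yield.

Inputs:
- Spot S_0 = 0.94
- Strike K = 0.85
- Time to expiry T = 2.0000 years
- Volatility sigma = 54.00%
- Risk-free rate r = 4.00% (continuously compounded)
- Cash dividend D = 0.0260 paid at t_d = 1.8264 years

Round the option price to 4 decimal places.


PV(D) = D * exp(-r * t_d) = 0.0260 * 0.92954877 = 0.02416827
S_0' = S_0 - PV(D) = 0.9400 - 0.02416827 = 0.91583173
d1 = (ln(S_0'/K) + (r + sigma^2/2)*T) / (sigma*sqrt(T)) = 0.58427487
d2 = d1 - sigma*sqrt(T) = -0.17940045
exp(-rT) = 0.92311635
N(d1) = 0.72048230; N(d2) = 0.42881164
C = S_0' * N(d1) - K * exp(-rT) * N(d2) = 0.91583173 * 0.72048230 - 0.8500 * 0.92311635 * 0.42881164 = 0.3234

Answer: Price = 0.3234


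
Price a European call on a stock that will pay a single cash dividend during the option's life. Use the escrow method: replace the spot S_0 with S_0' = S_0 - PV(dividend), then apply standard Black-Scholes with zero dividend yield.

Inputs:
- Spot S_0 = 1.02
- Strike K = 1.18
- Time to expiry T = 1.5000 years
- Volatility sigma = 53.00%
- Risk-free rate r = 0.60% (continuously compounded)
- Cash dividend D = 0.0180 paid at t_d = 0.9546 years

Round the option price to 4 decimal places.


PV(D) = D * exp(-r * t_d) = 0.0180 * 0.99428877 = 0.01789720
S_0' = S_0 - PV(D) = 1.0200 - 0.01789720 = 1.00210280
d1 = (ln(S_0'/K) + (r + sigma^2/2)*T) / (sigma*sqrt(T)) = 0.08667366
d2 = d1 - sigma*sqrt(T) = -0.56244112
exp(-rT) = 0.99104038
N(d1) = 0.53453454; N(d2) = 0.28690776
C = S_0' * N(d1) - K * exp(-rT) * N(d2) = 1.00210280 * 0.53453454 - 1.1800 * 0.99104038 * 0.28690776 = 0.2001

Answer: Price = 0.2001


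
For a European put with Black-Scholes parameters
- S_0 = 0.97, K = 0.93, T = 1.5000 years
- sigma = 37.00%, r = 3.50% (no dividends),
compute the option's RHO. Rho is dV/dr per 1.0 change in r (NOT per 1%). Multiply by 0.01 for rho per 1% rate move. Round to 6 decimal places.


Answer: Rho = -0.671222

Derivation:
d1 = 0.4353614615; d2 = -0.0177941409
phi(d1) = 0.3628708351; exp(-qT) = 1.0000000000; exp(-rT) = 0.9488543211
N(-d2) = 0.5070984606
Rho = -K*T*exp(-rT)*N(-d2) = -0.9300 * 1.5000 * 0.9488543211 * 0.5070984606 = -0.671222


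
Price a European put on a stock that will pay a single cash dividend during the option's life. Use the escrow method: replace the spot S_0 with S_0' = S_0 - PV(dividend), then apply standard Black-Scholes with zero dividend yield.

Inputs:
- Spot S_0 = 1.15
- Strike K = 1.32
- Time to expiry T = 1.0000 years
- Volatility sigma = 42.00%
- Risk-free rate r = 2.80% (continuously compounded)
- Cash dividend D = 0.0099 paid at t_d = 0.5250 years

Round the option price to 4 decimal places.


PV(D) = D * exp(-r * t_d) = 0.0099 * 0.98540752 = 0.00975553
S_0' = S_0 - PV(D) = 1.1500 - 0.00975553 = 1.14024447
d1 = (ln(S_0'/K) + (r + sigma^2/2)*T) / (sigma*sqrt(T)) = -0.07187870
d2 = d1 - sigma*sqrt(T) = -0.49187870
exp(-rT) = 0.97238837
N(-d1) = 0.52865078; N(-d2) = 0.68859745
P = K * exp(-rT) * N(-d2) - S_0' * N(-d1) = 1.3200 * 0.97238837 * 0.68859745 - 1.14024447 * 0.52865078 = 0.2811

Answer: Price = 0.2811


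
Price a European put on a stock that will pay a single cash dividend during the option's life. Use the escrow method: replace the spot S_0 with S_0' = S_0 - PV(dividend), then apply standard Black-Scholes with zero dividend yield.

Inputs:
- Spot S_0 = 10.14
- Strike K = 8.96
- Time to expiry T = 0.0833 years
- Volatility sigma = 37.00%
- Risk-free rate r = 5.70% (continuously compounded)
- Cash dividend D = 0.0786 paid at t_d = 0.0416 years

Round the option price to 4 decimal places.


Answer: Price = 0.0653

Derivation:
PV(D) = D * exp(-r * t_d) = 0.0786 * 0.99763161 = 0.07841384
S_0' = S_0 - PV(D) = 10.1400 - 0.07841384 = 10.06158616
d1 = (ln(S_0'/K) + (r + sigma^2/2)*T) / (sigma*sqrt(T)) = 1.18369165
d2 = d1 - sigma*sqrt(T) = 1.07690322
exp(-rT) = 0.99526315
N(-d1) = 0.11826757; N(-d2) = 0.14076175
P = K * exp(-rT) * N(-d2) - S_0' * N(-d1) = 8.9600 * 0.99526315 * 0.14076175 - 10.06158616 * 0.11826757 = 0.0653


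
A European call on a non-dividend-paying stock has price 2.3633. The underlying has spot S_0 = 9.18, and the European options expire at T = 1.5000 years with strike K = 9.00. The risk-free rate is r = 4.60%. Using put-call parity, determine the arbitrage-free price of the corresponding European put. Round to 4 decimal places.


Put-call parity: C - P = S_0 * exp(-qT) - K * exp(-rT).
S_0 * exp(-qT) = 9.1800 * 1.00000000 = 9.18000000
K * exp(-rT) = 9.0000 * 0.93332668 = 8.39994012
P = C - S*exp(-qT) + K*exp(-rT)
P = 2.3633 - 9.18000000 + 8.39994012 = 1.5832

Answer: Put price = 1.5832


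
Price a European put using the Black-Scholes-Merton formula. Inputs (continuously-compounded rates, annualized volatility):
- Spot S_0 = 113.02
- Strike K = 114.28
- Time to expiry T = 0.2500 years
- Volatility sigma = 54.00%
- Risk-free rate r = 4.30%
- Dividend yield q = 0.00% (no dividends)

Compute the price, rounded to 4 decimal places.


Answer: Price = 12.1581

Derivation:
d1 = (ln(S/K) + (r - q + 0.5*sigma^2) * T) / (sigma * sqrt(T)) = 0.13375265
d2 = d1 - sigma * sqrt(T) = -0.13624735
exp(-rT) = 0.98930757; exp(-qT) = 1.00000000
P = K * exp(-rT) * N(-d2) - S_0 * exp(-qT) * N(-d1)
N(-d1) = 0.44679908; N(-d2) = 0.55418713
P = 114.2800 * 0.98930757 * 0.55418713 - 113.0200 * 1.00000000 * 0.44679908 = 12.1581


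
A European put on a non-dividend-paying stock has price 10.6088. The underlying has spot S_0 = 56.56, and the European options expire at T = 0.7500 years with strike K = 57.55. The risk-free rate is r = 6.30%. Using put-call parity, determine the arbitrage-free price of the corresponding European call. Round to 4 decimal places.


Answer: Call price = 12.2748

Derivation:
Put-call parity: C - P = S_0 * exp(-qT) - K * exp(-rT).
S_0 * exp(-qT) = 56.5600 * 1.00000000 = 56.56000000
K * exp(-rT) = 57.5500 * 0.95384891 = 54.89400451
C = P + S*exp(-qT) - K*exp(-rT)
C = 10.6088 + 56.56000000 - 54.89400451 = 12.2748


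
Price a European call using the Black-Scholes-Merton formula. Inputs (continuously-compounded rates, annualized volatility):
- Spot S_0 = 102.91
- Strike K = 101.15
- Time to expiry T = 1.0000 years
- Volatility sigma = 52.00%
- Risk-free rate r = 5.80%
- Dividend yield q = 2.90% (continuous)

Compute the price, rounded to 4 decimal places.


d1 = (ln(S/K) + (r - q + 0.5*sigma^2) * T) / (sigma * sqrt(T)) = 0.34894280
d2 = d1 - sigma * sqrt(T) = -0.17105720
exp(-rT) = 0.94364995; exp(-qT) = 0.97141646
C = S_0 * exp(-qT) * N(d1) - K * exp(-rT) * N(d2)
N(d1) = 0.63643387; N(d2) = 0.43208939
C = 102.9100 * 0.97141646 * 0.63643387 - 101.1500 * 0.94364995 * 0.43208939 = 22.3803

Answer: Price = 22.3803


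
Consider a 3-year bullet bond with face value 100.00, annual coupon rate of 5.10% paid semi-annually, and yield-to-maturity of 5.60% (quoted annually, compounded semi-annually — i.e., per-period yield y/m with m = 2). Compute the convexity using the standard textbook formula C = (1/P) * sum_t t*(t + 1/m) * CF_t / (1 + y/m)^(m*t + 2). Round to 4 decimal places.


Coupon per period c = face * coupon_rate / m = 2.550000
Periods per year m = 2; per-period yield y/m = 0.028000
Number of cashflows N = 6
Cashflows (t years, CF_t, discount factor 1/(1+y/m)^(m*t), PV):
  t = 0.5000: CF_t = 2.550000, DF = 0.972763, PV = 2.480545
  t = 1.0000: CF_t = 2.550000, DF = 0.946267, PV = 2.412981
  t = 1.5000: CF_t = 2.550000, DF = 0.920493, PV = 2.347258
  t = 2.0000: CF_t = 2.550000, DF = 0.895422, PV = 2.283325
  t = 2.5000: CF_t = 2.550000, DF = 0.871033, PV = 2.221133
  t = 3.0000: CF_t = 102.550000, DF = 0.847308, PV = 86.891436
Price P = sum_t PV_t = 98.636679
Convexity numerator sum_t t*(t + 1/m) * CF_t / (1+y/m)^(m*t + 2):
  t = 0.5000: term = 1.173629
  t = 1.0000: term = 3.424987
  t = 1.5000: term = 6.663400
  t = 2.0000: term = 10.803177
  t = 2.5000: term = 15.763391
  t = 3.0000: term = 863.336389
Convexity = (1/P) * sum = 901.164973 / 98.636679 = 9.136206

Answer: Convexity = 9.1362


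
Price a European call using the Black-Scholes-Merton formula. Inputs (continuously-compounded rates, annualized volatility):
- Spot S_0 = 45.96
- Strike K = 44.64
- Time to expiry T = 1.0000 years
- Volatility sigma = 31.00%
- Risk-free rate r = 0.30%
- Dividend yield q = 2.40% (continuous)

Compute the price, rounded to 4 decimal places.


Answer: Price = 5.6884

Derivation:
d1 = (ln(S/K) + (r - q + 0.5*sigma^2) * T) / (sigma * sqrt(T)) = 0.18126173
d2 = d1 - sigma * sqrt(T) = -0.12873827
exp(-rT) = 0.99700450; exp(-qT) = 0.97628571
C = S_0 * exp(-qT) * N(d1) - K * exp(-rT) * N(d2)
N(d1) = 0.57191893; N(d2) = 0.44878237
C = 45.9600 * 0.97628571 * 0.57191893 - 44.6400 * 0.99700450 * 0.44878237 = 5.6884


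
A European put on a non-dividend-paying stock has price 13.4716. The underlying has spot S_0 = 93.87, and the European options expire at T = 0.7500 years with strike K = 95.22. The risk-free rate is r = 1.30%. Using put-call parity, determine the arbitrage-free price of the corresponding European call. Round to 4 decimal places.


Answer: Call price = 13.0455

Derivation:
Put-call parity: C - P = S_0 * exp(-qT) - K * exp(-rT).
S_0 * exp(-qT) = 93.8700 * 1.00000000 = 93.87000000
K * exp(-rT) = 95.2200 * 0.99029738 = 94.29611625
C = P + S*exp(-qT) - K*exp(-rT)
C = 13.4716 + 93.87000000 - 94.29611625 = 13.0455


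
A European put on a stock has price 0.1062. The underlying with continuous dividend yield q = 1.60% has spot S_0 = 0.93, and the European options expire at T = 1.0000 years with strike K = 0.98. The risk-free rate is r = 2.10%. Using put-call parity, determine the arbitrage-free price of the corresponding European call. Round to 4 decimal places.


Put-call parity: C - P = S_0 * exp(-qT) - K * exp(-rT).
S_0 * exp(-qT) = 0.9300 * 0.98412732 = 0.91523841
K * exp(-rT) = 0.9800 * 0.97921896 = 0.95963459
C = P + S*exp(-qT) - K*exp(-rT)
C = 0.1062 + 0.91523841 - 0.95963459 = 0.0618

Answer: Call price = 0.0618


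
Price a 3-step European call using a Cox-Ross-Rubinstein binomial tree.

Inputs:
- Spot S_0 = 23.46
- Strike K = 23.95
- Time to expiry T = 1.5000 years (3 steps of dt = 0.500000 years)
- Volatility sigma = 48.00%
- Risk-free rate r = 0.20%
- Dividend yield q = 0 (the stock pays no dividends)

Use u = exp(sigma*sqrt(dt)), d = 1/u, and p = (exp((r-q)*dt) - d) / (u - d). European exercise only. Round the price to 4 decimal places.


dt = T/N = 0.500000
u = exp(sigma*sqrt(dt)) = 1.404121; d = 1/u = 0.712189
p = (exp((r-q)*dt) - d) / (u - d) = 0.417398
Discount per step: exp(-r*dt) = 0.999000
Stock lattice S(k, i) with i counting down-moves:
  k=0: S(0,0) = 23.4600
  k=1: S(1,0) = 32.9407; S(1,1) = 16.7080
  k=2: S(2,0) = 46.2527; S(2,1) = 23.4600; S(2,2) = 11.8992
  k=3: S(3,0) = 64.9443; S(3,1) = 32.9407; S(3,2) = 16.7080; S(3,3) = 8.4745
Terminal payoffs V(N, i) = max(S_T - K, 0):
  V(3,0) = 40.994341; V(3,1) = 8.990671; V(3,2) = 0.000000; V(3,3) = 0.000000
Backward induction: V(k, i) = exp(-r*dt) * [p * V(k+1, i) + (1-p) * V(k+1, i+1)].
  V(2,0) = exp(-r*dt) * [p*40.994341 + (1-p)*8.990671] = 22.326615
  V(2,1) = exp(-r*dt) * [p*8.990671 + (1-p)*0.000000] = 3.748941
  V(2,2) = exp(-r*dt) * [p*0.000000 + (1-p)*0.000000] = 0.000000
  V(1,0) = exp(-r*dt) * [p*22.326615 + (1-p)*3.748941] = 11.491736
  V(1,1) = exp(-r*dt) * [p*3.748941 + (1-p)*0.000000] = 1.563238
  V(0,0) = exp(-r*dt) * [p*11.491736 + (1-p)*1.563238] = 5.701673

Answer: Price = V(0,0) = 5.7017


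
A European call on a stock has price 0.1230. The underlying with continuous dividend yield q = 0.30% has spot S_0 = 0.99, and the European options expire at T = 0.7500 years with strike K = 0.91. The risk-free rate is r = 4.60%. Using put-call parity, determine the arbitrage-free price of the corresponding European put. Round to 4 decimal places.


Put-call parity: C - P = S_0 * exp(-qT) - K * exp(-rT).
S_0 * exp(-qT) = 0.9900 * 0.99775253 = 0.98777500
K * exp(-rT) = 0.9100 * 0.96608834 = 0.87914039
P = C - S*exp(-qT) + K*exp(-rT)
P = 0.1230 - 0.98777500 + 0.87914039 = 0.0144

Answer: Put price = 0.0144


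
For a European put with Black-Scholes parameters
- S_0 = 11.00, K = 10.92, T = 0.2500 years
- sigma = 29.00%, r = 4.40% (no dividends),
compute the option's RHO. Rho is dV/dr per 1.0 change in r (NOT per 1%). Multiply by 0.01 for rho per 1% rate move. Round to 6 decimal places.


d1 = 0.1987020861; d2 = 0.0537020861
phi(d1) = 0.3911438856; exp(-qT) = 1.0000000000; exp(-rT) = 0.9890602788
N(-d2) = 0.4785862604
Rho = -K*T*exp(-rT)*N(-d2) = -10.9200 * 0.2500 * 0.9890602788 * 0.4785862604 = -1.292247

Answer: Rho = -1.292247


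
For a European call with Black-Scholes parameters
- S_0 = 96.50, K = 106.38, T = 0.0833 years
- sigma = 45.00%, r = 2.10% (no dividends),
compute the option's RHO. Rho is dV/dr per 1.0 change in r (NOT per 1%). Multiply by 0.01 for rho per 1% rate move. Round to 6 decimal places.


Answer: Rho = 1.868996

Derivation:
d1 = -0.6721020658; d2 = -0.8019798930
phi(d1) = 0.3182878469; exp(-qT) = 1.0000000000; exp(-rT) = 0.9982522291
N(d2) = 0.2112822947
Rho = K*T*exp(-rT)*N(d2) = 106.3800 * 0.0833 * 0.9982522291 * 0.2112822947 = 1.868996


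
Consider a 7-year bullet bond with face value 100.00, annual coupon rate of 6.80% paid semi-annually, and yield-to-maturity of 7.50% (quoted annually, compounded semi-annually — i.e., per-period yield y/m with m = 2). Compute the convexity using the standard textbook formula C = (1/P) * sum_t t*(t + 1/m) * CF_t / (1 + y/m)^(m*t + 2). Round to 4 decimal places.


Answer: Convexity = 36.4905

Derivation:
Coupon per period c = face * coupon_rate / m = 3.400000
Periods per year m = 2; per-period yield y/m = 0.037500
Number of cashflows N = 14
Cashflows (t years, CF_t, discount factor 1/(1+y/m)^(m*t), PV):
  t = 0.5000: CF_t = 3.400000, DF = 0.963855, PV = 3.277108
  t = 1.0000: CF_t = 3.400000, DF = 0.929017, PV = 3.158659
  t = 1.5000: CF_t = 3.400000, DF = 0.895438, PV = 3.044490
  t = 2.0000: CF_t = 3.400000, DF = 0.863073, PV = 2.934449
  t = 2.5000: CF_t = 3.400000, DF = 0.831878, PV = 2.828384
  t = 3.0000: CF_t = 3.400000, DF = 0.801810, PV = 2.726153
  t = 3.5000: CF_t = 3.400000, DF = 0.772829, PV = 2.627618
  t = 4.0000: CF_t = 3.400000, DF = 0.744895, PV = 2.532644
  t = 4.5000: CF_t = 3.400000, DF = 0.717971, PV = 2.441102
  t = 5.0000: CF_t = 3.400000, DF = 0.692020, PV = 2.352870
  t = 5.5000: CF_t = 3.400000, DF = 0.667008, PV = 2.267826
  t = 6.0000: CF_t = 3.400000, DF = 0.642899, PV = 2.185857
  t = 6.5000: CF_t = 3.400000, DF = 0.619662, PV = 2.106850
  t = 7.0000: CF_t = 103.400000, DF = 0.597264, PV = 61.757124
Price P = sum_t PV_t = 96.241133
Convexity numerator sum_t t*(t + 1/m) * CF_t / (1+y/m)^(m*t + 2):
  t = 0.5000: term = 1.522245
  t = 1.0000: term = 4.401673
  t = 1.5000: term = 8.485152
  t = 2.0000: term = 13.630767
  t = 2.5000: term = 19.707133
  t = 3.0000: term = 26.592757
  t = 3.5000: term = 34.175431
  t = 4.0000: term = 42.351653
  t = 4.5000: term = 51.026088
  t = 5.0000: term = 60.111054
  t = 5.5000: term = 69.526039
  t = 6.0000: term = 79.197240
  t = 6.5000: term = 89.057138
  t = 7.0000: term = 3012.105340
Convexity = (1/P) * sum = 3511.889712 / 96.241133 = 36.490527


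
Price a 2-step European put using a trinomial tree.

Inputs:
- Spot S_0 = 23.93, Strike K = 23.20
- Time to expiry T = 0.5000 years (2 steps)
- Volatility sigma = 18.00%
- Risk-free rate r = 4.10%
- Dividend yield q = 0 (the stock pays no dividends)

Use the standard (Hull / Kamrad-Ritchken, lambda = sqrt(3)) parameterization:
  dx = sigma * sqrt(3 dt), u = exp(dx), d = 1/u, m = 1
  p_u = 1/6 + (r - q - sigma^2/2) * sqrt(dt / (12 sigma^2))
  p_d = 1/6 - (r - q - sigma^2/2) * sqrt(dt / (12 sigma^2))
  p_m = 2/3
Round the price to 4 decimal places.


Answer: Price = V(0,0) = 0.6422

Derivation:
dt = T/N = 0.250000; dx = sigma*sqrt(3*dt) = 0.155885
u = exp(dx) = 1.168691; d = 1/u = 0.855658
p_u = 0.186553, p_m = 0.666667, p_d = 0.146780
Discount per step: exp(-r*dt) = 0.989802
Stock lattice S(k, j) with j the centered position index:
  k=0: S(0,+0) = 23.9300
  k=1: S(1,-1) = 20.4759; S(1,+0) = 23.9300; S(1,+1) = 27.9668
  k=2: S(2,-2) = 17.5204; S(2,-1) = 20.4759; S(2,+0) = 23.9300; S(2,+1) = 27.9668; S(2,+2) = 32.6845
Terminal payoffs V(N, j) = max(K - S_T, 0):
  V(2,-2) = 5.679638; V(2,-1) = 2.724105; V(2,+0) = 0.000000; V(2,+1) = 0.000000; V(2,+2) = 0.000000
Backward induction: V(k, j) = exp(-r*dt) * [p_u * V(k+1, j+1) + p_m * V(k+1, j) + p_d * V(k+1, j-1)]
  V(1,-1) = exp(-r*dt) * [p_u*0.000000 + p_m*2.724105 + p_d*5.679638] = 2.622707
  V(1,+0) = exp(-r*dt) * [p_u*0.000000 + p_m*0.000000 + p_d*2.724105] = 0.395767
  V(1,+1) = exp(-r*dt) * [p_u*0.000000 + p_m*0.000000 + p_d*0.000000] = 0.000000
  V(0,+0) = exp(-r*dt) * [p_u*0.000000 + p_m*0.395767 + p_d*2.622707] = 0.642190


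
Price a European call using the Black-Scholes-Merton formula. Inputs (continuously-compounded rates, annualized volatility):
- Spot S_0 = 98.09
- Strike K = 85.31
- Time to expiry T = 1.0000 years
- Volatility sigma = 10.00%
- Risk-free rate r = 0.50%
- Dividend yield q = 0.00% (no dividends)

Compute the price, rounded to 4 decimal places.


d1 = (ln(S/K) + (r - q + 0.5*sigma^2) * T) / (sigma * sqrt(T)) = 1.49593744
d2 = d1 - sigma * sqrt(T) = 1.39593744
exp(-rT) = 0.99501248; exp(-qT) = 1.00000000
C = S_0 * exp(-qT) * N(d1) - K * exp(-rT) * N(d2)
N(d1) = 0.93266502; N(d2) = 0.91863333
C = 98.0900 * 1.00000000 * 0.93266502 - 85.3100 * 0.99501248 * 0.91863333 = 13.5074

Answer: Price = 13.5074


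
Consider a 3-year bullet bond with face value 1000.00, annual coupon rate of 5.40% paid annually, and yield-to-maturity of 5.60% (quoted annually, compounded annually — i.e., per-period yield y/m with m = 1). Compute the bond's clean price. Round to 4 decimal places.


Coupon per period c = face * coupon_rate / m = 54.000000
Periods per year m = 1; per-period yield y/m = 0.056000
Number of cashflows N = 3
Cashflows (t years, CF_t, discount factor 1/(1+y/m)^(m*t), PV):
  t = 1.0000: CF_t = 54.000000, DF = 0.946970, PV = 51.136364
  t = 2.0000: CF_t = 54.000000, DF = 0.896752, PV = 48.424587
  t = 3.0000: CF_t = 1054.000000, DF = 0.849197, PV = 895.053214
Price P = sum_t PV_t = 994.614164

Answer: Price = 994.6142


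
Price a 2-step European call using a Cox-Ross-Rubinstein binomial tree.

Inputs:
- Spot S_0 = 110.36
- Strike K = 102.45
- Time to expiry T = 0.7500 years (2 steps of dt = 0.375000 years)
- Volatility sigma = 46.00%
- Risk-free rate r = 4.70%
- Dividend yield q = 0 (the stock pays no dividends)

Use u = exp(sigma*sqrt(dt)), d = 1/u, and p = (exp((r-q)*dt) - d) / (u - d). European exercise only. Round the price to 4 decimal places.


dt = T/N = 0.375000
u = exp(sigma*sqrt(dt)) = 1.325370; d = 1/u = 0.754507
p = (exp((r-q)*dt) - d) / (u - d) = 0.461187
Discount per step: exp(-r*dt) = 0.982529
Stock lattice S(k, i) with i counting down-moves:
  k=0: S(0,0) = 110.3600
  k=1: S(1,0) = 146.2678; S(1,1) = 83.2673
  k=2: S(2,0) = 193.8589; S(2,1) = 110.3600; S(2,2) = 62.8258
Terminal payoffs V(N, i) = max(S_T - K, 0):
  V(2,0) = 91.408864; V(2,1) = 7.910000; V(2,2) = 0.000000
Backward induction: V(k, i) = exp(-r*dt) * [p * V(k+1, i) + (1-p) * V(k+1, i+1)].
  V(1,0) = exp(-r*dt) * [p*91.408864 + (1-p)*7.910000] = 45.607644
  V(1,1) = exp(-r*dt) * [p*7.910000 + (1-p)*0.000000] = 3.584258
  V(0,0) = exp(-r*dt) * [p*45.607644 + (1-p)*3.584258] = 22.563694

Answer: Price = V(0,0) = 22.5637


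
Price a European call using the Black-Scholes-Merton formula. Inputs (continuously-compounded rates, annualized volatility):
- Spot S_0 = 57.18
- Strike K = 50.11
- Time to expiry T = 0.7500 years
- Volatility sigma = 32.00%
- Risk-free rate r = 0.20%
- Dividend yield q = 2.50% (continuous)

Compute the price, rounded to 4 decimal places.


Answer: Price = 9.3812

Derivation:
d1 = (ln(S/K) + (r - q + 0.5*sigma^2) * T) / (sigma * sqrt(T)) = 0.55257327
d2 = d1 - sigma * sqrt(T) = 0.27544515
exp(-rT) = 0.99850112; exp(-qT) = 0.98142469
C = S_0 * exp(-qT) * N(d1) - K * exp(-rT) * N(d2)
N(d1) = 0.70972218; N(d2) = 0.60851287
C = 57.1800 * 0.98142469 * 0.70972218 - 50.1100 * 0.99850112 * 0.60851287 = 9.3812
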